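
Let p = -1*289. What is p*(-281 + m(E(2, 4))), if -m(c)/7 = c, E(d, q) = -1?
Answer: 79186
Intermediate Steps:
p = -289
m(c) = -7*c
p*(-281 + m(E(2, 4))) = -289*(-281 - 7*(-1)) = -289*(-281 + 7) = -289*(-274) = 79186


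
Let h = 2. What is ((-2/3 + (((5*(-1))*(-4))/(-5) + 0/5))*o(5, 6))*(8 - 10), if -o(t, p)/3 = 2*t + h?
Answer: -336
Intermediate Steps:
o(t, p) = -6 - 6*t (o(t, p) = -3*(2*t + 2) = -3*(2 + 2*t) = -6 - 6*t)
((-2/3 + (((5*(-1))*(-4))/(-5) + 0/5))*o(5, 6))*(8 - 10) = ((-2/3 + (((5*(-1))*(-4))/(-5) + 0/5))*(-6 - 6*5))*(8 - 10) = ((-2*⅓ + (-5*(-4)*(-⅕) + 0*(⅕)))*(-6 - 30))*(-2) = ((-⅔ + (20*(-⅕) + 0))*(-36))*(-2) = ((-⅔ + (-4 + 0))*(-36))*(-2) = ((-⅔ - 4)*(-36))*(-2) = -14/3*(-36)*(-2) = 168*(-2) = -336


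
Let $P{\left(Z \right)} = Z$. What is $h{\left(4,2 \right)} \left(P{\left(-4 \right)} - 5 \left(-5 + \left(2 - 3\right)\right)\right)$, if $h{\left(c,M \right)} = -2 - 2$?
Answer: $-104$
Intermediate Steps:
$h{\left(c,M \right)} = -4$
$h{\left(4,2 \right)} \left(P{\left(-4 \right)} - 5 \left(-5 + \left(2 - 3\right)\right)\right) = - 4 \left(-4 - 5 \left(-5 + \left(2 - 3\right)\right)\right) = - 4 \left(-4 - 5 \left(-5 - 1\right)\right) = - 4 \left(-4 - -30\right) = - 4 \left(-4 + 30\right) = \left(-4\right) 26 = -104$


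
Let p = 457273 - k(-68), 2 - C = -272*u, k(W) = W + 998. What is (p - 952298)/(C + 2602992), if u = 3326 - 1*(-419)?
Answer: -495955/3621634 ≈ -0.13694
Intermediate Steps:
u = 3745 (u = 3326 + 419 = 3745)
k(W) = 998 + W
C = 1018642 (C = 2 - (-272)*3745 = 2 - 1*(-1018640) = 2 + 1018640 = 1018642)
p = 456343 (p = 457273 - (998 - 68) = 457273 - 1*930 = 457273 - 930 = 456343)
(p - 952298)/(C + 2602992) = (456343 - 952298)/(1018642 + 2602992) = -495955/3621634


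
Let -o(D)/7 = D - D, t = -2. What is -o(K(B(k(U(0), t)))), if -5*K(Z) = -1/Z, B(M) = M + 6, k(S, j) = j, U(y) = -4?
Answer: 0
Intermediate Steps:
B(M) = 6 + M
K(Z) = 1/(5*Z) (K(Z) = -(-1)/(5*Z) = 1/(5*Z))
o(D) = 0 (o(D) = -7*(D - D) = -7*0 = 0)
-o(K(B(k(U(0), t)))) = -1*0 = 0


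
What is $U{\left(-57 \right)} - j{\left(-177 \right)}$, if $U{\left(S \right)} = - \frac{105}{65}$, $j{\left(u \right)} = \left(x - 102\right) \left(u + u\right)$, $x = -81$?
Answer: $- \frac{842187}{13} \approx -64784.0$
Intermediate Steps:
$j{\left(u \right)} = - 366 u$ ($j{\left(u \right)} = \left(-81 - 102\right) \left(u + u\right) = - 183 \cdot 2 u = - 366 u$)
$U{\left(S \right)} = - \frac{21}{13}$ ($U{\left(S \right)} = \left(-105\right) \frac{1}{65} = - \frac{21}{13}$)
$U{\left(-57 \right)} - j{\left(-177 \right)} = - \frac{21}{13} - \left(-366\right) \left(-177\right) = - \frac{21}{13} - 64782 = - \frac{842187}{13}$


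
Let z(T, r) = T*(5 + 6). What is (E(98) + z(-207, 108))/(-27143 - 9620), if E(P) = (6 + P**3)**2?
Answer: -885853672927/36763 ≈ -2.4096e+7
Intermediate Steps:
z(T, r) = 11*T (z(T, r) = T*11 = 11*T)
(E(98) + z(-207, 108))/(-27143 - 9620) = ((6 + 98**3)**2 + 11*(-207))/(-27143 - 9620) = ((6 + 941192)**2 - 2277)/(-36763) = (941198**2 - 2277)*(-1/36763) = (885853675204 - 2277)*(-1/36763) = 885853672927*(-1/36763) = -885853672927/36763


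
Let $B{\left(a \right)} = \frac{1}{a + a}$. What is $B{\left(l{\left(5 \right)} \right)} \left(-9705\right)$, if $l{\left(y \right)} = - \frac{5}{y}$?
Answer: $\frac{9705}{2} \approx 4852.5$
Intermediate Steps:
$B{\left(a \right)} = \frac{1}{2 a}$
$B{\left(l{\left(5 \right)} \right)} \left(-9705\right) = \frac{1}{2 \left(- \frac{5}{5}\right)} \left(-9705\right) = \frac{1}{2 \left(\left(-5\right) \frac{1}{5}\right)} \left(-9705\right) = \frac{1}{2 \left(-1\right)} \left(-9705\right) = \frac{1}{2} \left(-1\right) \left(-9705\right) = \left(- \frac{1}{2}\right) \left(-9705\right) = \frac{9705}{2}$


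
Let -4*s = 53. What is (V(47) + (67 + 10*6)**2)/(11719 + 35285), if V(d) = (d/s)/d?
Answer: 854833/2491212 ≈ 0.34314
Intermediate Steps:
s = -53/4 (s = -1/4*53 = -53/4 ≈ -13.250)
V(d) = -4/53 (V(d) = (d/(-53/4))/d = (d*(-4/53))/d = (-4*d/53)/d = -4/53)
(V(47) + (67 + 10*6)**2)/(11719 + 35285) = (-4/53 + (67 + 10*6)**2)/(11719 + 35285) = (-4/53 + (67 + 60)**2)/47004 = (-4/53 + 127**2)*(1/47004) = (-4/53 + 16129)*(1/47004) = (854833/53)*(1/47004) = 854833/2491212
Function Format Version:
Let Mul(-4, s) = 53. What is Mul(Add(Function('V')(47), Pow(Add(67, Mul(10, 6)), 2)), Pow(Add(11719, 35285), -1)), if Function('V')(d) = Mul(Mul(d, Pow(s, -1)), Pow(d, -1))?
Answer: Rational(854833, 2491212) ≈ 0.34314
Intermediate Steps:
s = Rational(-53, 4) (s = Mul(Rational(-1, 4), 53) = Rational(-53, 4) ≈ -13.250)
Function('V')(d) = Rational(-4, 53) (Function('V')(d) = Mul(Mul(d, Pow(Rational(-53, 4), -1)), Pow(d, -1)) = Mul(Mul(d, Rational(-4, 53)), Pow(d, -1)) = Mul(Mul(Rational(-4, 53), d), Pow(d, -1)) = Rational(-4, 53))
Mul(Add(Function('V')(47), Pow(Add(67, Mul(10, 6)), 2)), Pow(Add(11719, 35285), -1)) = Mul(Add(Rational(-4, 53), Pow(Add(67, Mul(10, 6)), 2)), Pow(Add(11719, 35285), -1)) = Mul(Add(Rational(-4, 53), Pow(Add(67, 60), 2)), Pow(47004, -1)) = Mul(Add(Rational(-4, 53), Pow(127, 2)), Rational(1, 47004)) = Mul(Add(Rational(-4, 53), 16129), Rational(1, 47004)) = Mul(Rational(854833, 53), Rational(1, 47004)) = Rational(854833, 2491212)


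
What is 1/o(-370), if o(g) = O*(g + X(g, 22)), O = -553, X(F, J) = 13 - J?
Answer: 1/209587 ≈ 4.7713e-6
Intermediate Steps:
o(g) = 4977 - 553*g (o(g) = -553*(g + (13 - 1*22)) = -553*(g + (13 - 22)) = -553*(g - 9) = -553*(-9 + g) = 4977 - 553*g)
1/o(-370) = 1/(4977 - 553*(-370)) = 1/(4977 + 204610) = 1/209587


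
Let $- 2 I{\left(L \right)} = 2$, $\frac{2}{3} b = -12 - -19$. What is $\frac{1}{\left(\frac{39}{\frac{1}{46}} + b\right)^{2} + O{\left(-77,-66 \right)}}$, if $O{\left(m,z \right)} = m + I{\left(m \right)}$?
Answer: $\frac{4}{13024569} \approx 3.0711 \cdot 10^{-7}$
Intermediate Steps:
$b = \frac{21}{2}$ ($b = \frac{3 \left(-12 - -19\right)}{2} = \frac{3 \left(-12 + 19\right)}{2} = \frac{3}{2} \cdot 7 = \frac{21}{2} \approx 10.5$)
$I{\left(L \right)} = -1$ ($I{\left(L \right)} = \left(- \frac{1}{2}\right) 2 = -1$)
$O{\left(m,z \right)} = -1 + m$ ($O{\left(m,z \right)} = m - 1 = -1 + m$)
$\frac{1}{\left(\frac{39}{\frac{1}{46}} + b\right)^{2} + O{\left(-77,-66 \right)}} = \frac{1}{\left(\frac{39}{\frac{1}{46}} + \frac{21}{2}\right)^{2} - 78} = \frac{1}{\left(39 \frac{1}{\frac{1}{46}} + \frac{21}{2}\right)^{2} - 78} = \frac{1}{\left(39 \cdot 46 + \frac{21}{2}\right)^{2} - 78} = \frac{1}{\left(1794 + \frac{21}{2}\right)^{2} - 78} = \frac{1}{\left(\frac{3609}{2}\right)^{2} - 78} = \frac{1}{\frac{13024881}{4} - 78} = \frac{1}{\frac{13024569}{4}} = \frac{4}{13024569}$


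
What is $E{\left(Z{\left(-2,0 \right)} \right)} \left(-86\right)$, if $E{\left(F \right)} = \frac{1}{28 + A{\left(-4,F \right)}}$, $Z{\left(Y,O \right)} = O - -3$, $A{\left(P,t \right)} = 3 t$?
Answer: $- \frac{86}{37} \approx -2.3243$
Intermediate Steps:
$Z{\left(Y,O \right)} = 3 + O$ ($Z{\left(Y,O \right)} = O + 3 = 3 + O$)
$E{\left(F \right)} = \frac{1}{28 + 3 F}$
$E{\left(Z{\left(-2,0 \right)} \right)} \left(-86\right) = \frac{1}{28 + 3 \left(3 + 0\right)} \left(-86\right) = \frac{1}{28 + 3 \cdot 3} \left(-86\right) = \frac{1}{28 + 9} \left(-86\right) = \frac{1}{37} \left(-86\right) = - \frac{86}{37}$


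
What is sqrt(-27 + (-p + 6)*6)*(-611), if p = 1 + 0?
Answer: -611*sqrt(3) ≈ -1058.3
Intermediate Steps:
p = 1
sqrt(-27 + (-p + 6)*6)*(-611) = sqrt(-27 + (-1*1 + 6)*6)*(-611) = sqrt(-27 + (-1 + 6)*6)*(-611) = sqrt(-27 + 5*6)*(-611) = sqrt(-27 + 30)*(-611) = sqrt(3)*(-611) = -611*sqrt(3)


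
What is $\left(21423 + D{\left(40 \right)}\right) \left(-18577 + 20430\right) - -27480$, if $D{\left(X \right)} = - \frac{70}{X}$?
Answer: $\frac{158884225}{4} \approx 3.9721 \cdot 10^{7}$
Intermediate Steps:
$\left(21423 + D{\left(40 \right)}\right) \left(-18577 + 20430\right) - -27480 = \left(21423 - \frac{70}{40}\right) \left(-18577 + 20430\right) - -27480 = \left(21423 - \frac{7}{4}\right) 1853 + 27480 = \frac{85685}{4} \cdot 1853 + 27480 = \frac{158774305}{4} + 27480 = \frac{158884225}{4}$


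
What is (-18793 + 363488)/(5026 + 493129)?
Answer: 68939/99631 ≈ 0.69194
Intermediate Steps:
(-18793 + 363488)/(5026 + 493129) = 344695/498155 = 344695*(1/498155) = 68939/99631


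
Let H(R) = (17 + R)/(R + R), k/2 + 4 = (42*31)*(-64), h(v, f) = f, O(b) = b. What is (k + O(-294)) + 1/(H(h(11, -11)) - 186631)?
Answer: -342755424363/2052944 ≈ -1.6696e+5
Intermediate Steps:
k = -166664 (k = -8 + 2*((42*31)*(-64)) = -8 + 2*(1302*(-64)) = -8 + 2*(-83328) = -8 - 166656 = -166664)
H(R) = (17 + R)/(2*R) (H(R) = (17 + R)/((2*R)) = (17 + R)*(1/(2*R)) = (17 + R)/(2*R))
(k + O(-294)) + 1/(H(h(11, -11)) - 186631) = (-166664 - 294) + 1/((½)*(17 - 11)/(-11) - 186631) = -166958 + 1/((½)*(-1/11)*6 - 186631) = -166958 + 1/(-3/11 - 186631) = -166958 + 1/(-2052944/11) = -166958 - 11/2052944 = -342755424363/2052944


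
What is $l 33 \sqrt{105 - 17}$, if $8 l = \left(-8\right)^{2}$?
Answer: $528 \sqrt{22} \approx 2476.5$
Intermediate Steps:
$l = 8$ ($l = \frac{\left(-8\right)^{2}}{8} = \frac{1}{8} \cdot 64 = 8$)
$l 33 \sqrt{105 - 17} = 8 \cdot 33 \sqrt{105 - 17} = 264 \sqrt{88} = 264 \cdot 2 \sqrt{22} = 528 \sqrt{22}$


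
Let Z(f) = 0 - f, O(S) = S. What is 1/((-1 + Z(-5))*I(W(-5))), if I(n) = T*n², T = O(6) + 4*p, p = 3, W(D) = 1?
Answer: 1/72 ≈ 0.013889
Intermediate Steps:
Z(f) = -f
T = 18 (T = 6 + 4*3 = 6 + 12 = 18)
I(n) = 18*n²
1/((-1 + Z(-5))*I(W(-5))) = 1/((-1 - 1*(-5))*(18*1²)) = 1/((-1 + 5)*(18*1)) = 1/(4*18) = 1/72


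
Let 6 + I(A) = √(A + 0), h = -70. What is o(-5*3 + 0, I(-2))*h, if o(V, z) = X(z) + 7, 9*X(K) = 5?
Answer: -4760/9 ≈ -528.89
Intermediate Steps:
X(K) = 5/9 (X(K) = (⅑)*5 = 5/9)
I(A) = -6 + √A (I(A) = -6 + √(A + 0) = -6 + √A)
o(V, z) = 68/9 (o(V, z) = 5/9 + 7 = 68/9)
o(-5*3 + 0, I(-2))*h = (68/9)*(-70) = -4760/9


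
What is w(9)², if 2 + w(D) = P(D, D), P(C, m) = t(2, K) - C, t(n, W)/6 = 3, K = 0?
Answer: 49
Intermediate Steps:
t(n, W) = 18 (t(n, W) = 6*3 = 18)
P(C, m) = 18 - C
w(D) = 16 - D (w(D) = -2 + (18 - D) = 16 - D)
w(9)² = (16 - 1*9)² = (16 - 9)² = 7² = 49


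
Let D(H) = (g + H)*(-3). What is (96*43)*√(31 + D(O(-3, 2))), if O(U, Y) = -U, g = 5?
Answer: 4128*√7 ≈ 10922.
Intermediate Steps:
D(H) = -15 - 3*H (D(H) = (5 + H)*(-3) = -15 - 3*H)
(96*43)*√(31 + D(O(-3, 2))) = (96*43)*√(31 + (-15 - (-3)*(-3))) = 4128*√(31 + (-15 - 3*3)) = 4128*√(31 + (-15 - 9)) = 4128*√(31 - 24) = 4128*√7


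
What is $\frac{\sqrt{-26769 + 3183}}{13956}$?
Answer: $\frac{i \sqrt{23586}}{13956} \approx 0.011004 i$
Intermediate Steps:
$\frac{\sqrt{-26769 + 3183}}{13956} = \sqrt{-23586} \cdot \frac{1}{13956} = i \sqrt{23586} \cdot \frac{1}{13956} = \frac{i \sqrt{23586}}{13956}$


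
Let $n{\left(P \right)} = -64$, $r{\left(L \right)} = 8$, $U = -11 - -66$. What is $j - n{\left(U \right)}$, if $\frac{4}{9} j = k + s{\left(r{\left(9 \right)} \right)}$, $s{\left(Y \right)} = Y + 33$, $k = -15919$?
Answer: $- \frac{71323}{2} \approx -35662.0$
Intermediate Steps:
$U = 55$ ($U = -11 + 66 = 55$)
$s{\left(Y \right)} = 33 + Y$
$j = - \frac{71451}{2}$ ($j = \frac{9 \left(-15919 + \left(33 + 8\right)\right)}{4} = \frac{9 \left(-15919 + 41\right)}{4} = \frac{9}{4} \left(-15878\right) = - \frac{71451}{2} \approx -35726.0$)
$j - n{\left(U \right)} = - \frac{71451}{2} - -64 = - \frac{71451}{2} + 64 = - \frac{71323}{2}$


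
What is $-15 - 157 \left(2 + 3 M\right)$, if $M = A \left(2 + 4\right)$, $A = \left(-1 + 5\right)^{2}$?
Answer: $-45545$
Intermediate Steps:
$A = 16$ ($A = 4^{2} = 16$)
$M = 96$ ($M = 16 \left(2 + 4\right) = 16 \cdot 6 = 96$)
$-15 - 157 \left(2 + 3 M\right) = -15 - 157 \left(2 + 3 \cdot 96\right) = -15 - 157 \left(2 + 288\right) = -15 - 45530 = -45545$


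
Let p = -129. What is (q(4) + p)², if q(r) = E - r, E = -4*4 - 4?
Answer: 23409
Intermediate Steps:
E = -20 (E = -16 - 4 = -20)
q(r) = -20 - r
(q(4) + p)² = ((-20 - 1*4) - 129)² = ((-20 - 4) - 129)² = (-24 - 129)² = (-153)² = 23409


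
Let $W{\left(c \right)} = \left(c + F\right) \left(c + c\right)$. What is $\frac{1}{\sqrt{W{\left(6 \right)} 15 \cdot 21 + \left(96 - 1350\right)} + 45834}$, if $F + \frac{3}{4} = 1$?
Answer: $\frac{15278}{700244395} - \frac{\sqrt{22371}}{2100733185} \approx 2.1747 \cdot 10^{-5}$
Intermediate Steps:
$F = \frac{1}{4}$ ($F = - \frac{3}{4} + 1 = \frac{1}{4} \approx 0.25$)
$W{\left(c \right)} = 2 c \left(\frac{1}{4} + c\right)$ ($W{\left(c \right)} = \left(c + \frac{1}{4}\right) \left(c + c\right) = \left(\frac{1}{4} + c\right) 2 c = 2 c \left(\frac{1}{4} + c\right)$)
$\frac{1}{\sqrt{W{\left(6 \right)} 15 \cdot 21 + \left(96 - 1350\right)} + 45834} = \frac{1}{\sqrt{\frac{1}{2} \cdot 6 \left(1 + 4 \cdot 6\right) 15 \cdot 21 + \left(96 - 1350\right)} + 45834} = \frac{1}{\sqrt{\frac{1}{2} \cdot 6 \left(1 + 24\right) 15 \cdot 21 + \left(96 - 1350\right)} + 45834} = \frac{1}{\sqrt{\frac{1}{2} \cdot 6 \cdot 25 \cdot 15 \cdot 21 - 1254} + 45834} = \frac{1}{\sqrt{75 \cdot 15 \cdot 21 - 1254} + 45834} = \frac{1}{\sqrt{1125 \cdot 21 - 1254} + 45834} = \frac{1}{\sqrt{23625 - 1254} + 45834} = \frac{1}{\sqrt{22371} + 45834} = \frac{1}{45834 + \sqrt{22371}}$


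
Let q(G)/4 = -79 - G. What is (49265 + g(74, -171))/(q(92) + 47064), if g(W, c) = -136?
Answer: 49129/46380 ≈ 1.0593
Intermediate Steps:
q(G) = -316 - 4*G (q(G) = 4*(-79 - G) = -316 - 4*G)
(49265 + g(74, -171))/(q(92) + 47064) = (49265 - 136)/((-316 - 4*92) + 47064) = 49129/((-316 - 368) + 47064) = 49129/(-684 + 47064) = 49129/46380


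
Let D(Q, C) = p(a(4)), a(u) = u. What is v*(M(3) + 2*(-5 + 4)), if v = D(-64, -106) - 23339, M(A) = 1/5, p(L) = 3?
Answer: 210024/5 ≈ 42005.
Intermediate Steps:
M(A) = 1/5
D(Q, C) = 3
v = -23336 (v = 3 - 23339 = -23336)
v*(M(3) + 2*(-5 + 4)) = -23336*(1/5 + 2*(-5 + 4)) = -23336*(1/5 + 2*(-1)) = -23336*(1/5 - 2) = -23336*(-9/5) = 210024/5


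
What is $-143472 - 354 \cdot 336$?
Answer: $-262416$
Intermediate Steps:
$-143472 - 354 \cdot 336 = -143472 - 118944 = -262416$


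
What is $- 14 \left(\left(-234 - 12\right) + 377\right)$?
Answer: $-1834$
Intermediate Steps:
$- 14 \left(\left(-234 - 12\right) + 377\right) = - 14 \left(-246 + 377\right) = \left(-14\right) 131 = -1834$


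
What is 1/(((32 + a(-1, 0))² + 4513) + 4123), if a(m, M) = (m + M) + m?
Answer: 1/9536 ≈ 0.00010487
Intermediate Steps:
a(m, M) = M + 2*m (a(m, M) = (M + m) + m = M + 2*m)
1/(((32 + a(-1, 0))² + 4513) + 4123) = 1/(((32 + (0 + 2*(-1)))² + 4513) + 4123) = 1/(((32 + (0 - 2))² + 4513) + 4123) = 1/(((32 - 2)² + 4513) + 4123) = 1/((30² + 4513) + 4123) = 1/((900 + 4513) + 4123) = 1/(5413 + 4123) = 1/9536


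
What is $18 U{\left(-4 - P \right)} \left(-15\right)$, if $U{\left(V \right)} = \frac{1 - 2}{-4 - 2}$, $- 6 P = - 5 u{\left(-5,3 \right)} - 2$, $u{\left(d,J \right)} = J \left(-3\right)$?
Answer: $-45$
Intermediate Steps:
$u{\left(d,J \right)} = - 3 J$
$P = - \frac{43}{6}$ ($P = - \frac{- 5 \left(\left(-3\right) 3\right) - 2}{6} = - \frac{\left(-5\right) \left(-9\right) + \left(-4 + 2\right)}{6} = - \frac{45 - 2}{6} = \left(- \frac{1}{6}\right) 43 = - \frac{43}{6} \approx -7.1667$)
$U{\left(V \right)} = \frac{1}{6}$ ($U{\left(V \right)} = - \frac{1}{-6} = \left(-1\right) \left(- \frac{1}{6}\right) = \frac{1}{6}$)
$18 U{\left(-4 - P \right)} \left(-15\right) = 18 \cdot \frac{1}{6} \left(-15\right) = 3 \left(-15\right) = -45$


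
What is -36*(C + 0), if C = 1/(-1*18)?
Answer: 2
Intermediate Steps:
C = -1/18 (C = 1/(-18) = 1*(-1/18) = -1/18 ≈ -0.055556)
-36*(C + 0) = -36*(-1/18 + 0) = -36*(-1/18) = 2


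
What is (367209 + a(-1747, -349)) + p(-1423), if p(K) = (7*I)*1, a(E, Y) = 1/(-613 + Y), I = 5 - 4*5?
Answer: 353154047/962 ≈ 3.6710e+5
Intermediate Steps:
I = -15 (I = 5 - 20 = -15)
p(K) = -105 (p(K) = (7*(-15))*1 = -105*1 = -105)
(367209 + a(-1747, -349)) + p(-1423) = (367209 + 1/(-613 - 349)) - 105 = (367209 + 1/(-962)) - 105 = (367209 - 1/962) - 105 = 353255057/962 - 105 = 353154047/962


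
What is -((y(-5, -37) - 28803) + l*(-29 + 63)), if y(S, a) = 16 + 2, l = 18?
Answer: 28173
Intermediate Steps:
y(S, a) = 18
-((y(-5, -37) - 28803) + l*(-29 + 63)) = -((18 - 28803) + 18*(-29 + 63)) = -(-28785 + 18*34) = -(-28785 + 612) = -1*(-28173) = 28173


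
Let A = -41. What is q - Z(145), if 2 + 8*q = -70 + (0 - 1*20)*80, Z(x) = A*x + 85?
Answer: 5651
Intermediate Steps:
Z(x) = 85 - 41*x (Z(x) = -41*x + 85 = 85 - 41*x)
q = -209 (q = -1/4 + (-70 + (0 - 1*20)*80)/8 = -1/4 + (-70 + (0 - 20)*80)/8 = -1/4 + (-70 - 20*80)/8 = -1/4 + (-70 - 1600)/8 = -1/4 + (1/8)*(-1670) = -1/4 - 835/4 = -209)
q - Z(145) = -209 - (85 - 41*145) = -209 - (85 - 5945) = -209 - 1*(-5860) = -209 + 5860 = 5651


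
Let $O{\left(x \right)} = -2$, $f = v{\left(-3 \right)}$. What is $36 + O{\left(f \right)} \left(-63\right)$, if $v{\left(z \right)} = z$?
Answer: $162$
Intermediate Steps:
$f = -3$
$36 + O{\left(f \right)} \left(-63\right) = 36 - -126 = 36 + 126 = 162$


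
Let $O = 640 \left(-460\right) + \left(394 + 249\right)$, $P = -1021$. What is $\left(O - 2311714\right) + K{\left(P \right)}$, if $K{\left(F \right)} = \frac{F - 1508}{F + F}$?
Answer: $- \frac{5320369253}{2042} \approx -2.6055 \cdot 10^{6}$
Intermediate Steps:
$K{\left(F \right)} = \frac{-1508 + F}{2 F}$
$O = -293757$ ($O = -294400 + 643 = -293757$)
$\left(O - 2311714\right) + K{\left(P \right)} = \left(-293757 - 2311714\right) + \frac{-1508 - 1021}{2 \left(-1021\right)} = -2605471 + \frac{1}{2} \left(- \frac{1}{1021}\right) \left(-2529\right) = -2605471 + \frac{2529}{2042} = - \frac{5320369253}{2042}$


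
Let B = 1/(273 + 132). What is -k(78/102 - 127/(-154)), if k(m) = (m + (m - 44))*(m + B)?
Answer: 18037764401/277583922 ≈ 64.981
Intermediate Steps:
B = 1/405 ≈ 0.0024691
k(m) = (-44 + 2*m)*(1/405 + m) (k(m) = (m + (m - 44))*(m + 1/405) = (m + (-44 + m))*(1/405 + m) = (-44 + 2*m)*(1/405 + m))
-k(78/102 - 127/(-154)) = -(-44/405 + 2*(78/102 - 127/(-154))² - 17818*(78/102 - 127/(-154))/405) = -(-44/405 + 2*(78*(1/102) - 127*(-1/154))² - 17818*(78*(1/102) - 127*(-1/154))/405) = -(-44/405 + 2*(13/17 + 127/154)² - 17818*(13/17 + 127/154)/405) = -(-44/405 + 2*(4161/2618)² - 17818/405*4161/2618) = -(-44/405 + 2*(17313921/6853924) - 12356783/176715) = -(-44/405 + 17313921/3426962 - 12356783/176715) = -1*(-18037764401/277583922) = 18037764401/277583922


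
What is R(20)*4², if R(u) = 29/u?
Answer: 116/5 ≈ 23.200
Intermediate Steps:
R(20)*4² = (29/20)*4² = (29*(1/20))*16 = (29/20)*16 = 116/5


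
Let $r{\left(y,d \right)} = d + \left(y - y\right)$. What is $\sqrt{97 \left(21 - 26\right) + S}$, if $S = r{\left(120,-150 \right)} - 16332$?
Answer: $19 i \sqrt{47} \approx 130.26 i$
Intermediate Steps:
$r{\left(y,d \right)} = d$ ($r{\left(y,d \right)} = d + 0 = d$)
$S = -16482$ ($S = -150 - 16332 = -16482$)
$\sqrt{97 \left(21 - 26\right) + S} = \sqrt{97 \left(21 - 26\right) - 16482} = \sqrt{97 \left(-5\right) - 16482} = \sqrt{-485 - 16482} = \sqrt{-16967} = 19 i \sqrt{47}$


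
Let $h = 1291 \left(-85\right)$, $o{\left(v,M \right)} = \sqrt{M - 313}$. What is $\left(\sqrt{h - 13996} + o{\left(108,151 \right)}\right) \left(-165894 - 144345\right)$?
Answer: $310239 i \left(- \sqrt{123731} - 9 \sqrt{2}\right) \approx - 1.1308 \cdot 10^{8} i$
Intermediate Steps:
$o{\left(v,M \right)} = \sqrt{-313 + M}$
$h = -109735$
$\left(\sqrt{h - 13996} + o{\left(108,151 \right)}\right) \left(-165894 - 144345\right) = \left(\sqrt{-109735 - 13996} + \sqrt{-313 + 151}\right) \left(-165894 - 144345\right) = \left(\sqrt{-123731} + \sqrt{-162}\right) \left(-310239\right) = \left(i \sqrt{123731} + 9 i \sqrt{2}\right) \left(-310239\right) = - 2792151 i \sqrt{2} - 310239 i \sqrt{123731}$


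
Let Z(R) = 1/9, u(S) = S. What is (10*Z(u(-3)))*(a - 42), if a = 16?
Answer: -260/9 ≈ -28.889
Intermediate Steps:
Z(R) = ⅑
(10*Z(u(-3)))*(a - 42) = (10*(⅑))*(16 - 42) = (10/9)*(-26) = -260/9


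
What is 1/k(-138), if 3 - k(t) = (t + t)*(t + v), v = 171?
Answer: 1/9111 ≈ 0.00010976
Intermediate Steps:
k(t) = 3 - 2*t*(171 + t) (k(t) = 3 - (t + t)*(t + 171) = 3 - 2*t*(171 + t))
1/k(-138) = 1/(3 - 342*(-138) - 2*(-138)²) = 1/(3 + 47196 - 2*19044) = 1/(3 + 47196 - 38088) = 1/9111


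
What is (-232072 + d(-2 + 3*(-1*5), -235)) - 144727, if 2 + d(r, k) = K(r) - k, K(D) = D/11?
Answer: -4142243/11 ≈ -3.7657e+5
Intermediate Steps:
K(D) = D/11 (K(D) = D*(1/11) = D/11)
d(r, k) = -2 - k + r/11 (d(r, k) = -2 + (r/11 - k) = -2 + (-k + r/11) = -2 - k + r/11)
(-232072 + d(-2 + 3*(-1*5), -235)) - 144727 = (-232072 + (-2 - 1*(-235) + (-2 + 3*(-1*5))/11)) - 144727 = (-232072 + (-2 + 235 + (-2 + 3*(-5))/11)) - 144727 = (-232072 + (-2 + 235 + (-2 - 15)/11)) - 144727 = (-232072 + (-2 + 235 + (1/11)*(-17))) - 144727 = (-232072 + (-2 + 235 - 17/11)) - 144727 = (-232072 + 2546/11) - 144727 = -2550246/11 - 144727 = -4142243/11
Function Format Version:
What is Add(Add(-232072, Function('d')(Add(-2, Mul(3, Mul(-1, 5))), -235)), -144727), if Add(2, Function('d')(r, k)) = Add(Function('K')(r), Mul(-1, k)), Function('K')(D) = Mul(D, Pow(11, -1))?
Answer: Rational(-4142243, 11) ≈ -3.7657e+5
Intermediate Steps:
Function('K')(D) = Mul(Rational(1, 11), D) (Function('K')(D) = Mul(D, Rational(1, 11)) = Mul(Rational(1, 11), D))
Function('d')(r, k) = Add(-2, Mul(-1, k), Mul(Rational(1, 11), r)) (Function('d')(r, k) = Add(-2, Add(Mul(Rational(1, 11), r), Mul(-1, k))) = Add(-2, Add(Mul(-1, k), Mul(Rational(1, 11), r))) = Add(-2, Mul(-1, k), Mul(Rational(1, 11), r)))
Add(Add(-232072, Function('d')(Add(-2, Mul(3, Mul(-1, 5))), -235)), -144727) = Add(Add(-232072, Add(-2, Mul(-1, -235), Mul(Rational(1, 11), Add(-2, Mul(3, Mul(-1, 5)))))), -144727) = Add(Add(-232072, Add(-2, 235, Mul(Rational(1, 11), Add(-2, Mul(3, -5))))), -144727) = Add(Add(-232072, Add(-2, 235, Mul(Rational(1, 11), Add(-2, -15)))), -144727) = Add(Add(-232072, Add(-2, 235, Mul(Rational(1, 11), -17))), -144727) = Add(Add(-232072, Add(-2, 235, Rational(-17, 11))), -144727) = Add(Add(-232072, Rational(2546, 11)), -144727) = Add(Rational(-2550246, 11), -144727) = Rational(-4142243, 11)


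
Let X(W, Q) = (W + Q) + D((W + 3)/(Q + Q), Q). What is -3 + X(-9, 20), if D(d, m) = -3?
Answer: 5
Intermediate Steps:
X(W, Q) = -3 + Q + W (X(W, Q) = (W + Q) - 3 = (Q + W) - 3 = -3 + Q + W)
-3 + X(-9, 20) = -3 + (-3 + 20 - 9) = -3 + 8 = 5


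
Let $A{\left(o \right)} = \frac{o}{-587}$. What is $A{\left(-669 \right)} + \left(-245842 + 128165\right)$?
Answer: $- \frac{69075730}{587} \approx -1.1768 \cdot 10^{5}$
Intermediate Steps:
$A{\left(o \right)} = - \frac{o}{587}$ ($A{\left(o \right)} = o \left(- \frac{1}{587}\right) = - \frac{o}{587}$)
$A{\left(-669 \right)} + \left(-245842 + 128165\right) = \left(- \frac{1}{587}\right) \left(-669\right) + \left(-245842 + 128165\right) = \frac{669}{587} - 117677 = - \frac{69075730}{587}$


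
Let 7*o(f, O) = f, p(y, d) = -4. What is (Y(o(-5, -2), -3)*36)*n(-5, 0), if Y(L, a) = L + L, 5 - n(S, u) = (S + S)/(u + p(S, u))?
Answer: -900/7 ≈ -128.57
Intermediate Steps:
n(S, u) = 5 - 2*S/(-4 + u) (n(S, u) = 5 - (S + S)/(u - 4) = 5 - 2*S/(-4 + u))
o(f, O) = f/7
Y(L, a) = 2*L
(Y(o(-5, -2), -3)*36)*n(-5, 0) = ((2*((⅐)*(-5)))*36)*((-20 - 2*(-5) + 5*0)/(-4 + 0)) = ((2*(-5/7))*36)*((-20 + 10 + 0)/(-4)) = (-10/7*36)*(-¼*(-10)) = -360/7*5/2 = -900/7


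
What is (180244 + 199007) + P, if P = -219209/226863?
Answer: 86037800404/226863 ≈ 3.7925e+5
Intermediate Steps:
P = -219209/226863 (P = -219209*1/226863 = -219209/226863 ≈ -0.96626)
(180244 + 199007) + P = (180244 + 199007) - 219209/226863 = 379251 - 219209/226863 = 86037800404/226863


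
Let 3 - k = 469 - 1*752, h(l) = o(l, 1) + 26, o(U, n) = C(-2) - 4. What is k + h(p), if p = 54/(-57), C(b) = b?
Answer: 306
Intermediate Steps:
o(U, n) = -6 (o(U, n) = -2 - 4 = -6)
p = -18/19 (p = 54*(-1/57) = -18/19 ≈ -0.94737)
h(l) = 20 (h(l) = -6 + 26 = 20)
k = 286 (k = 3 - (469 - 1*752) = 3 - (469 - 752) = 3 - 1*(-283) = 3 + 283 = 286)
k + h(p) = 286 + 20 = 306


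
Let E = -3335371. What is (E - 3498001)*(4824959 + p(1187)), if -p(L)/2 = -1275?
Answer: -32988164830348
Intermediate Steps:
p(L) = 2550 (p(L) = -2*(-1275) = 2550)
(E - 3498001)*(4824959 + p(1187)) = (-3335371 - 3498001)*(4824959 + 2550) = -6833372*4827509 = -32988164830348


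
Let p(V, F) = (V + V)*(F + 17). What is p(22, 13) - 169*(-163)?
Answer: 28867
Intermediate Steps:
p(V, F) = 2*V*(17 + F) (p(V, F) = (2*V)*(17 + F) = 2*V*(17 + F))
p(22, 13) - 169*(-163) = 2*22*(17 + 13) - 169*(-163) = 2*22*30 + 27547 = 1320 + 27547 = 28867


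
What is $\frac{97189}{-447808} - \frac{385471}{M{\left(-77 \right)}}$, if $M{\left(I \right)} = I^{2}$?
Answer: $- \frac{173193231149}{2655053632} \approx -65.232$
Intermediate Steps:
$\frac{97189}{-447808} - \frac{385471}{M{\left(-77 \right)}} = \frac{97189}{-447808} - \frac{385471}{\left(-77\right)^{2}} = 97189 \left(- \frac{1}{447808}\right) - \frac{385471}{5929} = - \frac{97189}{447808} - \frac{385471}{5929} = - \frac{173193231149}{2655053632}$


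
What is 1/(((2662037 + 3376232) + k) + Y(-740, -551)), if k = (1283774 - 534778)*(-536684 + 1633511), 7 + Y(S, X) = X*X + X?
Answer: 1/821525377004 ≈ 1.2172e-12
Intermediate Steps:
Y(S, X) = -7 + X + X**2 (Y(S, X) = -7 + (X*X + X) = -7 + (X**2 + X) = -7 + (X + X**2) = -7 + X + X**2)
k = 821519035692 (k = 748996*1096827 = 821519035692)
1/(((2662037 + 3376232) + k) + Y(-740, -551)) = 1/(((2662037 + 3376232) + 821519035692) + (-7 - 551 + (-551)**2)) = 1/((6038269 + 821519035692) + (-7 - 551 + 303601)) = 1/(821525073961 + 303043) = 1/821525377004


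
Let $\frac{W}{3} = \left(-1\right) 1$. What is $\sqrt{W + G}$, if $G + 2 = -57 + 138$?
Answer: $2 \sqrt{19} \approx 8.7178$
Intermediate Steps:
$G = 79$ ($G = -2 + \left(-57 + 138\right) = -2 + 81 = 79$)
$W = -3$ ($W = 3 \left(\left(-1\right) 1\right) = 3 \left(-1\right) = -3$)
$\sqrt{W + G} = \sqrt{-3 + 79} = \sqrt{76} = 2 \sqrt{19}$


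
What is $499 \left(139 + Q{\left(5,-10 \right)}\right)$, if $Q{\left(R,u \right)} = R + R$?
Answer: $74351$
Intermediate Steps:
$Q{\left(R,u \right)} = 2 R$
$499 \left(139 + Q{\left(5,-10 \right)}\right) = 499 \left(139 + 2 \cdot 5\right) = 499 \left(139 + 10\right) = 499 \cdot 149 = 74351$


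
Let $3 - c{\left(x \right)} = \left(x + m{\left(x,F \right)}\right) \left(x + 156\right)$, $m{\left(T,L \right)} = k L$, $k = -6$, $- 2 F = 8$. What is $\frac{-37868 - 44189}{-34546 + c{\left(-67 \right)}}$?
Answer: $\frac{82057}{30716} \approx 2.6715$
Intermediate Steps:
$F = -4$ ($F = \left(- \frac{1}{2}\right) 8 = -4$)
$m{\left(T,L \right)} = - 6 L$
$c{\left(x \right)} = 3 - \left(24 + x\right) \left(156 + x\right)$ ($c{\left(x \right)} = 3 - \left(x - -24\right) \left(x + 156\right) = 3 - \left(x + 24\right) \left(156 + x\right) = 3 - \left(24 + x\right) \left(156 + x\right)$)
$\frac{-37868 - 44189}{-34546 + c{\left(-67 \right)}} = \frac{-37868 - 44189}{-34546 - -3830} = - \frac{82057}{-34546 - -3830} = - \frac{82057}{-34546 + 3830} = - \frac{82057}{-30716} = \left(-82057\right) \left(- \frac{1}{30716}\right) = \frac{82057}{30716}$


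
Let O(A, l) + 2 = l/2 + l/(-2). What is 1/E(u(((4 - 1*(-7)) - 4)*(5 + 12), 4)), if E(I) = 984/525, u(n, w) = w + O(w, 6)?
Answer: 175/328 ≈ 0.53354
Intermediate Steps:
O(A, l) = -2 (O(A, l) = -2 + (l/2 + l/(-2)) = -2 + (l*(½) + l*(-½)) = -2 + (l/2 - l/2) = -2 + 0 = -2)
u(n, w) = -2 + w (u(n, w) = w - 2 = -2 + w)
E(I) = 328/175 (E(I) = 984*(1/525) = 328/175)
1/E(u(((4 - 1*(-7)) - 4)*(5 + 12), 4)) = 1/(328/175) = 175/328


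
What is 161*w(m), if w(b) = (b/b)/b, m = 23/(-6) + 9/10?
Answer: -2415/44 ≈ -54.886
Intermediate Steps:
m = -44/15 (m = 23*(-⅙) + 9*(⅒) = -23/6 + 9/10 = -44/15 ≈ -2.9333)
w(b) = 1/b
161*w(m) = 161/(-44/15) = 161*(-15/44) = -2415/44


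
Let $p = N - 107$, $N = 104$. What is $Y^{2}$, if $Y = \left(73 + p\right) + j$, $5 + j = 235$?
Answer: $90000$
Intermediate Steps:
$j = 230$ ($j = -5 + 235 = 230$)
$p = -3$ ($p = 104 - 107 = -3$)
$Y = 300$ ($Y = \left(73 - 3\right) + 230 = 70 + 230 = 300$)
$Y^{2} = 300^{2} = 90000$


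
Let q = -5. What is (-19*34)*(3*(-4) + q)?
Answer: 10982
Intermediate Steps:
(-19*34)*(3*(-4) + q) = (-19*34)*(3*(-4) - 5) = -646*(-12 - 5) = -646*(-17) = 10982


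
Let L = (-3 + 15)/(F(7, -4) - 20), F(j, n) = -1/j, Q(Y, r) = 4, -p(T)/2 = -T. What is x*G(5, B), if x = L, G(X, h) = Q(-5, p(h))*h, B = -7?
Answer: 784/47 ≈ 16.681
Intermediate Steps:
p(T) = 2*T (p(T) = -(-2)*T = 2*T)
G(X, h) = 4*h
L = -28/47 (L = (-3 + 15)/(-1/7 - 20) = 12/(-1*⅐ - 20) = 12/(-⅐ - 20) = 12/(-141/7) = 12*(-7/141) = -28/47 ≈ -0.59575)
x = -28/47 ≈ -0.59575
x*G(5, B) = -112*(-7)/47 = -28/47*(-28) = 784/47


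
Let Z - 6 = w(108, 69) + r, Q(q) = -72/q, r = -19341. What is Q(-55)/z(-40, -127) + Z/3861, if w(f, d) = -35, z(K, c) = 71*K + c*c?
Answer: -99001106/19734165 ≈ -5.0167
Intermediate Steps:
z(K, c) = c**2 + 71*K (z(K, c) = 71*K + c**2 = c**2 + 71*K)
Z = -19370 (Z = 6 + (-35 - 19341) = 6 - 19376 = -19370)
Q(-55)/z(-40, -127) + Z/3861 = (-72/(-55))/((-127)**2 + 71*(-40)) - 19370/3861 = (-72*(-1/55))/(16129 - 2840) - 19370*1/3861 = (72/55)/13289 - 1490/297 = (72/55)*(1/13289) - 1490/297 = 72/730895 - 1490/297 = -99001106/19734165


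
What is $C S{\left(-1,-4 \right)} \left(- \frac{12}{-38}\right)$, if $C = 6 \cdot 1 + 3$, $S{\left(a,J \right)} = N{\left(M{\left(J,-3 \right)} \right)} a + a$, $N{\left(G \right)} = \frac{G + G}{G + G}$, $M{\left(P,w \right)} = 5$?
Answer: $- \frac{108}{19} \approx -5.6842$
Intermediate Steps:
$N{\left(G \right)} = 1$ ($N{\left(G \right)} = \frac{2 G}{2 G} = 2 G \frac{1}{2 G} = 1$)
$S{\left(a,J \right)} = 2 a$ ($S{\left(a,J \right)} = 1 a + a = a + a = 2 a$)
$C = 9$ ($C = 6 + 3 = 9$)
$C S{\left(-1,-4 \right)} \left(- \frac{12}{-38}\right) = 9 \cdot 2 \left(-1\right) \left(- \frac{12}{-38}\right) = 9 \left(-2\right) \left(\left(-12\right) \left(- \frac{1}{38}\right)\right) = \left(-18\right) \frac{6}{19} = - \frac{108}{19}$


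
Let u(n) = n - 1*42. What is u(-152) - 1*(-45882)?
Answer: 45688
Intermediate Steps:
u(n) = -42 + n (u(n) = n - 42 = -42 + n)
u(-152) - 1*(-45882) = (-42 - 152) - 1*(-45882) = -194 + 45882 = 45688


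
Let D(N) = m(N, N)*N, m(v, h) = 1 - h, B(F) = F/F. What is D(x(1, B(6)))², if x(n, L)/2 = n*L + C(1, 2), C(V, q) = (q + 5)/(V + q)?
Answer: 115600/81 ≈ 1427.2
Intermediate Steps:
C(V, q) = (5 + q)/(V + q)
B(F) = 1
x(n, L) = 14/3 + 2*L*n (x(n, L) = 2*(n*L + (5 + 2)/(1 + 2)) = 2*(L*n + 7/3) = 2*(7/3 + L*n) = 14/3 + 2*L*n)
D(N) = N*(1 - N) (D(N) = (1 - N)*N = N*(1 - N))
D(x(1, B(6)))² = ((14/3 + 2*1*1)*(1 - (14/3 + 2*1*1)))² = ((14/3 + 2)*(1 - (14/3 + 2)))² = (20*(1 - 1*20/3)/3)² = (20*(1 - 20/3)/3)² = ((20/3)*(-17/3))² = (-340/9)² = 115600/81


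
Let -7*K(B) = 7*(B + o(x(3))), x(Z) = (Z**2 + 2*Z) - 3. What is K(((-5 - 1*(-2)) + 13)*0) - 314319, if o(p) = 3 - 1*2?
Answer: -314320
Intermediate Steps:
x(Z) = -3 + Z**2 + 2*Z
o(p) = 1 (o(p) = 3 - 2 = 1)
K(B) = -1 - B (K(B) = -(B + 1) = -(1 + B) = -(7 + 7*B)/7 = -1 - B)
K(((-5 - 1*(-2)) + 13)*0) - 314319 = (-1 - ((-5 - 1*(-2)) + 13)*0) - 314319 = (-1 - ((-5 + 2) + 13)*0) - 314319 = (-1 - (-3 + 13)*0) - 314319 = (-1 - 10*0) - 314319 = (-1 - 1*0) - 314319 = (-1 + 0) - 314319 = -1 - 314319 = -314320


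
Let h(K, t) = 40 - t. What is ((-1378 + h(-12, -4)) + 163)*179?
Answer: -209609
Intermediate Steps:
((-1378 + h(-12, -4)) + 163)*179 = ((-1378 + (40 - 1*(-4))) + 163)*179 = ((-1378 + (40 + 4)) + 163)*179 = ((-1378 + 44) + 163)*179 = (-1334 + 163)*179 = -1171*179 = -209609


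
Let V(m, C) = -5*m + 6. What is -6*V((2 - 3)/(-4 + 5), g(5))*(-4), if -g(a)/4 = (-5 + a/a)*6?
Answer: 264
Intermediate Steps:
g(a) = 96 (g(a) = -4*(-5 + a/a)*6 = -4*(-5 + 1)*6 = -(-16)*6 = -4*(-24) = 96)
V(m, C) = 6 - 5*m
-6*V((2 - 3)/(-4 + 5), g(5))*(-4) = -6*(6 - 5*(2 - 3)/(-4 + 5))*(-4) = -6*(6 - (-5)/1)*(-4) = -6*(6 - (-5))*(-4) = -6*(6 - 5*(-1))*(-4) = -6*(6 + 5)*(-4) = -6*11*(-4) = -66*(-4) = 264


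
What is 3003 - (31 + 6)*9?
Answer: 2670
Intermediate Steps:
3003 - (31 + 6)*9 = 3003 - 37*9 = 3003 - 1*333 = 3003 - 333 = 2670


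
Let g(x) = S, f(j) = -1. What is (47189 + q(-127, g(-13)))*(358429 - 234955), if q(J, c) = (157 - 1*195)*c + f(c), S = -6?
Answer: 5854643184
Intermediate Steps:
g(x) = -6
q(J, c) = -1 - 38*c (q(J, c) = (157 - 1*195)*c - 1 = (157 - 195)*c - 1 = -38*c - 1 = -1 - 38*c)
(47189 + q(-127, g(-13)))*(358429 - 234955) = (47189 + (-1 - 38*(-6)))*(358429 - 234955) = (47189 + (-1 + 228))*123474 = (47189 + 227)*123474 = 47416*123474 = 5854643184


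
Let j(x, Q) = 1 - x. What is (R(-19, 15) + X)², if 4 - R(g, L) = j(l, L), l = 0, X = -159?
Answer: 24336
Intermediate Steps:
R(g, L) = 3 (R(g, L) = 4 - (1 - 1*0) = 4 - (1 + 0) = 4 - 1*1 = 4 - 1 = 3)
(R(-19, 15) + X)² = (3 - 159)² = (-156)² = 24336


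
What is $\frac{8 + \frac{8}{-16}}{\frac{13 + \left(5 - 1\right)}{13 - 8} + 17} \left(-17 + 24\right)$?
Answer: $\frac{175}{68} \approx 2.5735$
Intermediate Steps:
$\frac{8 + \frac{8}{-16}}{\frac{13 + \left(5 - 1\right)}{13 - 8} + 17} \left(-17 + 24\right) = \frac{8 + 8 \left(- \frac{1}{16}\right)}{\frac{13 + \left(5 - 1\right)}{5} + 17} \cdot 7 = \frac{8 - \frac{1}{2}}{\left(13 + 4\right) \frac{1}{5} + 17} \cdot 7 = \frac{15}{2 \left(17 \cdot \frac{1}{5} + 17\right)} 7 = \frac{15}{2 \left(\frac{17}{5} + 17\right)} 7 = \frac{15}{2 \cdot \frac{102}{5}} \cdot 7 = \frac{15}{2} \cdot \frac{5}{102} \cdot 7 = \frac{25}{68} \cdot 7 = \frac{175}{68}$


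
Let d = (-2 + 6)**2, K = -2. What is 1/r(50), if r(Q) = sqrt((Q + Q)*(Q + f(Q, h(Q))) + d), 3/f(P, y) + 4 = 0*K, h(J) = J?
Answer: sqrt(61)/549 ≈ 0.014226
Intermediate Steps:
f(P, y) = -3/4 (f(P, y) = 3/(-4 + 0*(-2)) = 3/(-4 + 0) = 3/(-4) = 3*(-1/4) = -3/4)
d = 16 (d = 4**2 = 16)
r(Q) = sqrt(16 + 2*Q*(-3/4 + Q)) (r(Q) = sqrt((Q + Q)*(Q - 3/4) + 16) = sqrt((2*Q)*(-3/4 + Q) + 16) = sqrt(2*Q*(-3/4 + Q) + 16) = sqrt(16 + 2*Q*(-3/4 + Q)))
1/r(50) = 1/(sqrt(64 - 6*50 + 8*50**2)/2) = 1/(sqrt(64 - 300 + 8*2500)/2) = 1/(sqrt(64 - 300 + 20000)/2) = 1/(sqrt(19764)/2) = 1/((18*sqrt(61))/2) = 1/(9*sqrt(61)) = sqrt(61)/549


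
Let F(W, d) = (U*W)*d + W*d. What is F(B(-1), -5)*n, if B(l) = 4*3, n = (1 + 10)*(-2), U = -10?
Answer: -11880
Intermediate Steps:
n = -22 (n = 11*(-2) = -22)
B(l) = 12
F(W, d) = -9*W*d (F(W, d) = (-10*W)*d + W*d = -10*W*d + W*d = -9*W*d)
F(B(-1), -5)*n = -9*12*(-5)*(-22) = 540*(-22) = -11880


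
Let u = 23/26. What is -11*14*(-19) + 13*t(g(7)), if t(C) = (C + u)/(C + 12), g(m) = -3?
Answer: 52613/18 ≈ 2922.9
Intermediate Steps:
u = 23/26 (u = 23*(1/26) = 23/26 ≈ 0.88461)
t(C) = (23/26 + C)/(12 + C) (t(C) = (C + 23/26)/(C + 12) = (23/26 + C)/(12 + C))
-11*14*(-19) + 13*t(g(7)) = -11*14*(-19) + 13*((23/26 - 3)/(12 - 3)) = -154*(-19) + 13*(-55/26/9) = 2926 + 13*((⅑)*(-55/26)) = 2926 + 13*(-55/234) = 2926 - 55/18 = 52613/18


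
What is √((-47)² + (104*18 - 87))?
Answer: √3994 ≈ 63.198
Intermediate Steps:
√((-47)² + (104*18 - 87)) = √(2209 + (1872 - 87)) = √(2209 + 1785) = √3994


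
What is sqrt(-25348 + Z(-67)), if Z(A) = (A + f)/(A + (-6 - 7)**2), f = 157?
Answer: I*sqrt(7325317)/17 ≈ 159.21*I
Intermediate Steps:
Z(A) = (157 + A)/(169 + A) (Z(A) = (A + 157)/(A + (-6 - 7)**2) = (157 + A)/(A + (-13)**2) = (157 + A)/(A + 169) = (157 + A)/(169 + A))
sqrt(-25348 + Z(-67)) = sqrt(-25348 + (157 - 67)/(169 - 67)) = sqrt(-25348 + 90/102) = sqrt(-25348 + (1/102)*90) = sqrt(-25348 + 15/17) = sqrt(-430901/17) = I*sqrt(7325317)/17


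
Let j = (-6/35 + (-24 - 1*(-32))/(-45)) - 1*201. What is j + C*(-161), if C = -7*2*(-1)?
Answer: -154687/63 ≈ -2455.3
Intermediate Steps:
C = 14 (C = -14*(-1) = 14)
j = -12685/63 (j = (-6*1/35 + (-24 + 32)*(-1/45)) - 201 = (-6/35 + 8*(-1/45)) - 201 = (-6/35 - 8/45) - 201 = -22/63 - 201 = -12685/63 ≈ -201.35)
j + C*(-161) = -12685/63 + 14*(-161) = -12685/63 - 2254 = -154687/63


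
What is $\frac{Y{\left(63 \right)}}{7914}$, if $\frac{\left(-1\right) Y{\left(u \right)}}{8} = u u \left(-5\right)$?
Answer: $\frac{26460}{1319} \approx 20.061$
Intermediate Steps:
$Y{\left(u \right)} = 40 u^{2}$ ($Y{\left(u \right)} = - 8 u u \left(-5\right) = - 8 u^{2} \left(-5\right) = - 8 \left(- 5 u^{2}\right) = 40 u^{2}$)
$\frac{Y{\left(63 \right)}}{7914} = \frac{40 \cdot 63^{2}}{7914} = 40 \cdot 3969 \cdot \frac{1}{7914} = 158760 \cdot \frac{1}{7914} = \frac{26460}{1319}$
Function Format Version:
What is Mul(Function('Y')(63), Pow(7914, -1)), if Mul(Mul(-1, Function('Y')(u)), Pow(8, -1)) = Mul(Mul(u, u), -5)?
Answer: Rational(26460, 1319) ≈ 20.061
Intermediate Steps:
Function('Y')(u) = Mul(40, Pow(u, 2)) (Function('Y')(u) = Mul(-8, Mul(Mul(u, u), -5)) = Mul(-8, Mul(Pow(u, 2), -5)) = Mul(-8, Mul(-5, Pow(u, 2))) = Mul(40, Pow(u, 2)))
Mul(Function('Y')(63), Pow(7914, -1)) = Mul(Mul(40, Pow(63, 2)), Pow(7914, -1)) = Mul(Mul(40, 3969), Rational(1, 7914)) = Mul(158760, Rational(1, 7914)) = Rational(26460, 1319)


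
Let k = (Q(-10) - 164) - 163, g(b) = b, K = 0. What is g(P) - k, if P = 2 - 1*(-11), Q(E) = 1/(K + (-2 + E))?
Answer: 4081/12 ≈ 340.08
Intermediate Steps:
Q(E) = 1/(-2 + E) (Q(E) = 1/(0 + (-2 + E)) = 1/(-2 + E))
P = 13 (P = 2 + 11 = 13)
k = -3925/12 (k = (1/(-2 - 10) - 164) - 163 = (1/(-12) - 164) - 163 = (-1/12 - 164) - 163 = -1969/12 - 163 = -3925/12 ≈ -327.08)
g(P) - k = 13 - 1*(-3925/12) = 13 + 3925/12 = 4081/12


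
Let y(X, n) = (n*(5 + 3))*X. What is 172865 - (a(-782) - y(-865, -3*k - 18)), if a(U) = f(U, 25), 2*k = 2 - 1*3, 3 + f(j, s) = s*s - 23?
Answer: 286446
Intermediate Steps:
f(j, s) = -26 + s² (f(j, s) = -3 + (s*s - 23) = -3 + (s² - 23) = -3 + (-23 + s²) = -26 + s²)
k = -½ (k = (2 - 1*3)/2 = (2 - 3)/2 = (½)*(-1) = -½ ≈ -0.50000)
a(U) = 599 (a(U) = -26 + 25² = -26 + 625 = 599)
y(X, n) = 8*X*n (y(X, n) = (n*8)*X = (8*n)*X = 8*X*n)
172865 - (a(-782) - y(-865, -3*k - 18)) = 172865 - (599 - 8*(-865)*(-3*(-½) - 18)) = 172865 - (599 - 8*(-865)*(3/2 - 18)) = 172865 - (599 - 8*(-865)*(-33)/2) = 172865 - (599 - 1*114180) = 172865 - (599 - 114180) = 172865 - 1*(-113581) = 172865 + 113581 = 286446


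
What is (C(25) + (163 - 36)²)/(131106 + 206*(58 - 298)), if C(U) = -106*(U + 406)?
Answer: -29557/81666 ≈ -0.36193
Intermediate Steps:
C(U) = -43036 - 106*U (C(U) = -106*(406 + U) = -43036 - 106*U)
(C(25) + (163 - 36)²)/(131106 + 206*(58 - 298)) = ((-43036 - 106*25) + (163 - 36)²)/(131106 + 206*(58 - 298)) = ((-43036 - 2650) + 127²)/(131106 + 206*(-240)) = (-45686 + 16129)/(131106 - 49440) = -29557/81666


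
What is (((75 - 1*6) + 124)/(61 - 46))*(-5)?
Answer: -193/3 ≈ -64.333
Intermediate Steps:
(((75 - 1*6) + 124)/(61 - 46))*(-5) = (((75 - 6) + 124)/15)*(-5) = ((69 + 124)*(1/15))*(-5) = (193*(1/15))*(-5) = (193/15)*(-5) = -193/3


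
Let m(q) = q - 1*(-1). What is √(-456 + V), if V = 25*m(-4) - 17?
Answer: 2*I*√137 ≈ 23.409*I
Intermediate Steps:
m(q) = 1 + q (m(q) = q + 1 = 1 + q)
V = -92 (V = 25*(1 - 4) - 17 = 25*(-3) - 17 = -75 - 17 = -92)
√(-456 + V) = √(-456 - 92) = √(-548) = 2*I*√137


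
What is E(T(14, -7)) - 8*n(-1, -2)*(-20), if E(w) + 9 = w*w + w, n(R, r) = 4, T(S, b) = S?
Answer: 841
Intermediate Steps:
E(w) = -9 + w + w**2 (E(w) = -9 + (w*w + w) = -9 + (w**2 + w) = -9 + (w + w**2) = -9 + w + w**2)
E(T(14, -7)) - 8*n(-1, -2)*(-20) = (-9 + 14 + 14**2) - 8*4*(-20) = (-9 + 14 + 196) - 32*(-20) = 201 + 640 = 841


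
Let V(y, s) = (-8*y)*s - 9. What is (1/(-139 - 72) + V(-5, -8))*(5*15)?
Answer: -5206500/211 ≈ -24675.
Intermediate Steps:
V(y, s) = -9 - 8*s*y (V(y, s) = -8*s*y - 9 = -9 - 8*s*y)
(1/(-139 - 72) + V(-5, -8))*(5*15) = (1/(-139 - 72) + (-9 - 8*(-8)*(-5)))*(5*15) = (1/(-211) + (-9 - 320))*75 = (-1/211 - 329)*75 = -69420/211*75 = -5206500/211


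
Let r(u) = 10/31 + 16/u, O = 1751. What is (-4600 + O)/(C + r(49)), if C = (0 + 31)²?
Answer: -393421/132795 ≈ -2.9626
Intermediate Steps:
C = 961 (C = 31² = 961)
r(u) = 10/31 + 16/u (r(u) = 10*(1/31) + 16/u = 10/31 + 16/u)
(-4600 + O)/(C + r(49)) = (-4600 + 1751)/(961 + (10/31 + 16/49)) = -2849/(961 + (10/31 + 16*(1/49))) = -2849/(961 + (10/31 + 16/49)) = -2849/(961 + 986/1519) = -2849/1460745/1519 = -2849*1519/1460745 = -393421/132795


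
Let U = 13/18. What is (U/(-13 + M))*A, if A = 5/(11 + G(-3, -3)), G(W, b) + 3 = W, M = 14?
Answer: 13/18 ≈ 0.72222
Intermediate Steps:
G(W, b) = -3 + W
U = 13/18 (U = 13*(1/18) = 13/18 ≈ 0.72222)
A = 1 (A = 5/(11 + (-3 - 3)) = 5/(11 - 6) = 5/5 = (1/5)*5 = 1)
(U/(-13 + M))*A = ((13/18)/(-13 + 14))*1 = ((13/18)/1)*1 = (1*(13/18))*1 = (13/18)*1 = 13/18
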